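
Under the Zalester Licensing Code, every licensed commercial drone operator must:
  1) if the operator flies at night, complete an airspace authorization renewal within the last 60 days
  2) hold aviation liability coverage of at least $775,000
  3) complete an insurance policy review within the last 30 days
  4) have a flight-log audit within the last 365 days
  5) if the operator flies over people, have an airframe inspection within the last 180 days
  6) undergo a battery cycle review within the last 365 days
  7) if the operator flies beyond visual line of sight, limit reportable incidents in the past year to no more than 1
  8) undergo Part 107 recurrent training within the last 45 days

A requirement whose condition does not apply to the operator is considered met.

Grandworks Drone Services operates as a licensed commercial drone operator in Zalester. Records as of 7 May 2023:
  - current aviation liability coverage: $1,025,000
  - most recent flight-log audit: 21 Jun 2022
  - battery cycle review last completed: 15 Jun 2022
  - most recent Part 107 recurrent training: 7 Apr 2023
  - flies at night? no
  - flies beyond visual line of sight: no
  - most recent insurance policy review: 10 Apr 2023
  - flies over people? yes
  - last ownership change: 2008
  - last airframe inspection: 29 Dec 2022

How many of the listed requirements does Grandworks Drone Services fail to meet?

1. condition 'flies at night' does not hold → requirement n/a → met
2. aviation liability coverage $1,025,000 ≥ $775,000 → met
3. insurance policy review 27 days ago vs limit 30 → met
4. flight-log audit 320 days ago vs limit 365 → met
5. condition 'flies over people' holds; airframe inspection 129 days ago vs limit 180 → met
6. battery cycle review 326 days ago vs limit 365 → met
7. condition 'flies beyond visual line of sight' does not hold → requirement n/a → met
8. Part 107 recurrent training 30 days ago vs limit 45 → met
Not met: 0 of 8

0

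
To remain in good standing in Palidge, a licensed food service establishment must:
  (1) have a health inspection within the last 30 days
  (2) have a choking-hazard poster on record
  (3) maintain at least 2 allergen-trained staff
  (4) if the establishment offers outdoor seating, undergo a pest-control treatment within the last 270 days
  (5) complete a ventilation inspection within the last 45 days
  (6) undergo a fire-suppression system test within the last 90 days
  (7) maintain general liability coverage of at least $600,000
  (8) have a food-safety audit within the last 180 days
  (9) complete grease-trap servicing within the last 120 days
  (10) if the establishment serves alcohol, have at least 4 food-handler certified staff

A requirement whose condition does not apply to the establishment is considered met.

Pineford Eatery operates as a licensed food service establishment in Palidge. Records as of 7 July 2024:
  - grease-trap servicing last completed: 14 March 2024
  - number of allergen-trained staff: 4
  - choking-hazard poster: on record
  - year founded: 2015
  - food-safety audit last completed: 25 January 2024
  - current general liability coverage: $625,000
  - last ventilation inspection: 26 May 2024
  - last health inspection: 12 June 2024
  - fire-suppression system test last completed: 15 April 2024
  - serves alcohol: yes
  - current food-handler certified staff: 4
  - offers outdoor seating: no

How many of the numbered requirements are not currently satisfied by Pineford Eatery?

1. health inspection 25 days ago vs limit 30 → met
2. choking-hazard poster present → met
3. allergen-trained staff 4 ≥ 2 → met
4. condition 'offers outdoor seating' does not hold → requirement n/a → met
5. ventilation inspection 42 days ago vs limit 45 → met
6. fire-suppression system test 83 days ago vs limit 90 → met
7. general liability coverage $625,000 ≥ $600,000 → met
8. food-safety audit 164 days ago vs limit 180 → met
9. grease-trap servicing 115 days ago vs limit 120 → met
10. condition 'serves alcohol' holds; food-handler certified staff 4 ≥ 4 → met
Not met: 0 of 10

0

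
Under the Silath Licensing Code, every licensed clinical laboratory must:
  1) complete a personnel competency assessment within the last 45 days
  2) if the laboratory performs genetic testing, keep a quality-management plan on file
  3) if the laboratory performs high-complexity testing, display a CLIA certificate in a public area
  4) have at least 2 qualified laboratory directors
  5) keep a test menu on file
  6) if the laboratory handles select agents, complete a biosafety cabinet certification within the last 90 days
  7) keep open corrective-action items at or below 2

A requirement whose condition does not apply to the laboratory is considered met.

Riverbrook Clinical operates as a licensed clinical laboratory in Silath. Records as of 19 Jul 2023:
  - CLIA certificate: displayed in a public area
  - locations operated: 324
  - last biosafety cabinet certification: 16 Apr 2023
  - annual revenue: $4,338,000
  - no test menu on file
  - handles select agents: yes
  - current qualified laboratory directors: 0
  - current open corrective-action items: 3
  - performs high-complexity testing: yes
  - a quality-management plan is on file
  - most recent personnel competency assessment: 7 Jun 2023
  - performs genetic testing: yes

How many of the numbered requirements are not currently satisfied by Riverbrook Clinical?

1. personnel competency assessment 42 days ago vs limit 45 → met
2. condition 'performs genetic testing' holds; quality-management plan present → met
3. condition 'performs high-complexity testing' holds; CLIA certificate present → met
4. qualified laboratory directors 0 < 2 → not met
5. test menu absent → not met
6. condition 'handles select agents' holds; biosafety cabinet certification 94 days ago vs limit 90 → not met
7. open corrective-action items 3 > 2 → not met
Not met: 4 of 7

4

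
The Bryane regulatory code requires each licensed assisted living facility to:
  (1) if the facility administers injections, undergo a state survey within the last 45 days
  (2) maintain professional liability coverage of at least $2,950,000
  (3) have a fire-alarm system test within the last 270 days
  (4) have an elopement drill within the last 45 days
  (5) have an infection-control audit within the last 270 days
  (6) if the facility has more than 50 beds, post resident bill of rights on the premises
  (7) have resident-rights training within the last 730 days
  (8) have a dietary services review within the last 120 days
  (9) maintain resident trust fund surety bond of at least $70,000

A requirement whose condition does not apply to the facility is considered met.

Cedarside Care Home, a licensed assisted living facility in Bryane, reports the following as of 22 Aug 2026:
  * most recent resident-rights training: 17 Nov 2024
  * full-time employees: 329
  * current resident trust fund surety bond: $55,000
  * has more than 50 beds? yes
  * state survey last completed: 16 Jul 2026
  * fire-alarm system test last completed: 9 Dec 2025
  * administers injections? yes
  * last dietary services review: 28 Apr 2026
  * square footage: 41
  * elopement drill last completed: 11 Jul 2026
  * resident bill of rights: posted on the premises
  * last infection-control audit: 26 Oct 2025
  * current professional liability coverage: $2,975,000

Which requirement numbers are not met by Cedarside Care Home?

1. condition 'administers injections' holds; state survey 37 days ago vs limit 45 → met
2. professional liability coverage $2,975,000 ≥ $2,950,000 → met
3. fire-alarm system test 256 days ago vs limit 270 → met
4. elopement drill 42 days ago vs limit 45 → met
5. infection-control audit 300 days ago vs limit 270 → not met
6. condition 'has more than 50 beds' holds; resident bill of rights present → met
7. resident-rights training 643 days ago vs limit 730 → met
8. dietary services review 116 days ago vs limit 120 → met
9. resident trust fund surety bond $55,000 < $70,000 → not met
Not met: 5, 9

5, 9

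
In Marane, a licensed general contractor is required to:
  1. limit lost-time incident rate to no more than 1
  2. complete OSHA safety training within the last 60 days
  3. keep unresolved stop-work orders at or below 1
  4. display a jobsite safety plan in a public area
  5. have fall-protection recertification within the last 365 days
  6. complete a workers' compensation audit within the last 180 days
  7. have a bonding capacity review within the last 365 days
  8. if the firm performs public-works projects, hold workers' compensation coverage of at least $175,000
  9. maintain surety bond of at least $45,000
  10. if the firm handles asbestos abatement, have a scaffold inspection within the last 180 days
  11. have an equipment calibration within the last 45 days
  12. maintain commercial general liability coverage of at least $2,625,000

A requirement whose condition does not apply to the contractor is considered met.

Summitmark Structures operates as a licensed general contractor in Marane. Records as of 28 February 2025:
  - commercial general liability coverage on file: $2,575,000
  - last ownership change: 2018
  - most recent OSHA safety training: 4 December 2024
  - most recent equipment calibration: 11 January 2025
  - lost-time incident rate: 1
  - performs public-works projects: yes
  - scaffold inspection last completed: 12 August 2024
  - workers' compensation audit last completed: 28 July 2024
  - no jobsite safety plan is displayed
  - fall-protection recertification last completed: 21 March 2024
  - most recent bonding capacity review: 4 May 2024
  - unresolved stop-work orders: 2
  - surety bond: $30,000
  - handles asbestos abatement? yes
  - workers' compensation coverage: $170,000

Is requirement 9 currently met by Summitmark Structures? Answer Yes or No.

No

9. surety bond $30,000 < $45,000 → not met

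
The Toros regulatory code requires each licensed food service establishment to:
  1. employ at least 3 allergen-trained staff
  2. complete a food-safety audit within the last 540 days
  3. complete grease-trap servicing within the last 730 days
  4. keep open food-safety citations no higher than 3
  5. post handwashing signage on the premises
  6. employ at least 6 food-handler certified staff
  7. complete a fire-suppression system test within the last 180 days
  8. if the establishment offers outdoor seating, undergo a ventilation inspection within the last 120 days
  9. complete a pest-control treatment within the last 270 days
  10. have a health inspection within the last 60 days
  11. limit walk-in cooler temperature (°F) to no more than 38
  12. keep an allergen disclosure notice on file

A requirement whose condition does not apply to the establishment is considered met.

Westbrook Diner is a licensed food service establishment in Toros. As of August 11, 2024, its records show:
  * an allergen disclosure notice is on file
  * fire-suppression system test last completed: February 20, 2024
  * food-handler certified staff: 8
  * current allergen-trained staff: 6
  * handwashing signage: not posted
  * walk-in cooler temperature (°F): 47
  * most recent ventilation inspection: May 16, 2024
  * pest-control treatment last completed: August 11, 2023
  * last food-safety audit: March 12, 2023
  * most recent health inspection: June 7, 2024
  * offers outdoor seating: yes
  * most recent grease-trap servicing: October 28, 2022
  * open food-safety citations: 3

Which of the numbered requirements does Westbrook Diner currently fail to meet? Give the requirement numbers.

5, 9, 10, 11

1. allergen-trained staff 6 ≥ 3 → met
2. food-safety audit 518 days ago vs limit 540 → met
3. grease-trap servicing 653 days ago vs limit 730 → met
4. open food-safety citations 3 ≤ 3 → met
5. handwashing signage absent → not met
6. food-handler certified staff 8 ≥ 6 → met
7. fire-suppression system test 173 days ago vs limit 180 → met
8. condition 'offers outdoor seating' holds; ventilation inspection 87 days ago vs limit 120 → met
9. pest-control treatment 366 days ago vs limit 270 → not met
10. health inspection 65 days ago vs limit 60 → not met
11. walk-in cooler temperature (°F) 47 > 38 → not met
12. allergen disclosure notice present → met
Not met: 5, 9, 10, 11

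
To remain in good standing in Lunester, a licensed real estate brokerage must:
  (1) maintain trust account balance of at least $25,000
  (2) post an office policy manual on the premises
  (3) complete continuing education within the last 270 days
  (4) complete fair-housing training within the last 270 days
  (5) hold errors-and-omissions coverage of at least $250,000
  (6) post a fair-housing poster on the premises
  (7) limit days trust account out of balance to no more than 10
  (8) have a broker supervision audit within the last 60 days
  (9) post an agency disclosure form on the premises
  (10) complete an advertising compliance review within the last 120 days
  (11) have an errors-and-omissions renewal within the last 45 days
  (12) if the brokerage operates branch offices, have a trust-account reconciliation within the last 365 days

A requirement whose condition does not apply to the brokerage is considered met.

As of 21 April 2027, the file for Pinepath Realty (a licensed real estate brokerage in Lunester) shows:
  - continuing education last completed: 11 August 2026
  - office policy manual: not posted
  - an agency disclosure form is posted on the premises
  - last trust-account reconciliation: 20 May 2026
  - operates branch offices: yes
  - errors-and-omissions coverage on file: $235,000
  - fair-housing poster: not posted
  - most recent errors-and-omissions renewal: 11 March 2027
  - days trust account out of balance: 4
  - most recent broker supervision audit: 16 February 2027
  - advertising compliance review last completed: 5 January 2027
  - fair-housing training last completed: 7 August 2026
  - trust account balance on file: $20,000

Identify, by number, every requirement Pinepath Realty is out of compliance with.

1, 2, 5, 6, 8

1. trust account balance $20,000 < $25,000 → not met
2. office policy manual absent → not met
3. continuing education 253 days ago vs limit 270 → met
4. fair-housing training 257 days ago vs limit 270 → met
5. errors-and-omissions coverage $235,000 < $250,000 → not met
6. fair-housing poster absent → not met
7. days trust account out of balance 4 ≤ 10 → met
8. broker supervision audit 64 days ago vs limit 60 → not met
9. agency disclosure form present → met
10. advertising compliance review 106 days ago vs limit 120 → met
11. errors-and-omissions renewal 41 days ago vs limit 45 → met
12. condition 'operates branch offices' holds; trust-account reconciliation 336 days ago vs limit 365 → met
Not met: 1, 2, 5, 6, 8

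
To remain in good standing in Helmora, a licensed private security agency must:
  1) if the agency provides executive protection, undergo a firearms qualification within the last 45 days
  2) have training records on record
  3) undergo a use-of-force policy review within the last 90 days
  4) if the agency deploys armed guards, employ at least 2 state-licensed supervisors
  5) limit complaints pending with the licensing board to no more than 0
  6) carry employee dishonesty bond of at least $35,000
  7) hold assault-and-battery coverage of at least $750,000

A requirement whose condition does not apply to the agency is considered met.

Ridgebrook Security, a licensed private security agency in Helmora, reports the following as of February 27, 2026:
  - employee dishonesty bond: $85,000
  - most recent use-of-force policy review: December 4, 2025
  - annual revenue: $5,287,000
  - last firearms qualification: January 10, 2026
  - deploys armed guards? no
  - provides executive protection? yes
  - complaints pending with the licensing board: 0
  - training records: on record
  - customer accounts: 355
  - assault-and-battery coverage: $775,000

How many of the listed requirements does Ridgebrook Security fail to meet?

1. condition 'provides executive protection' holds; firearms qualification 48 days ago vs limit 45 → not met
2. training records present → met
3. use-of-force policy review 85 days ago vs limit 90 → met
4. condition 'deploys armed guards' does not hold → requirement n/a → met
5. complaints pending with the licensing board 0 ≤ 0 → met
6. employee dishonesty bond $85,000 ≥ $35,000 → met
7. assault-and-battery coverage $775,000 ≥ $750,000 → met
Not met: 1 of 7

1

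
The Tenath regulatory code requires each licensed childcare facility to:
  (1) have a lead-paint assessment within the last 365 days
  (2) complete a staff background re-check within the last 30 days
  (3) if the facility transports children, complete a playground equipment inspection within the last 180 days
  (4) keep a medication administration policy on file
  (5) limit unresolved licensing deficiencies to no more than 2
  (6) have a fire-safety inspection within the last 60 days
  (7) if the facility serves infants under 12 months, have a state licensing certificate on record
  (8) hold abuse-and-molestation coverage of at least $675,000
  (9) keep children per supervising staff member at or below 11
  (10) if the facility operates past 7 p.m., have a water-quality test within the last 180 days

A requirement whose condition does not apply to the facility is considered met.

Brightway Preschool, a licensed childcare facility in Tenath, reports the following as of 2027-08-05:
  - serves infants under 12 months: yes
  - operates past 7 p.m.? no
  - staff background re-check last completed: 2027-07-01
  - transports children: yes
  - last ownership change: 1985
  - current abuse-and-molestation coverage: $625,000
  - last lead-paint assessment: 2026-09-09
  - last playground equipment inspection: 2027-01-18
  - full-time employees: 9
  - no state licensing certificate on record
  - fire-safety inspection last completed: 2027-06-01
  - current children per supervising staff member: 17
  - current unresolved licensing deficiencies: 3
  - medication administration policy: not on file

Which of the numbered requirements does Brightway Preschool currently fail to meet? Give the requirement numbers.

1. lead-paint assessment 330 days ago vs limit 365 → met
2. staff background re-check 35 days ago vs limit 30 → not met
3. condition 'transports children' holds; playground equipment inspection 199 days ago vs limit 180 → not met
4. medication administration policy absent → not met
5. unresolved licensing deficiencies 3 > 2 → not met
6. fire-safety inspection 65 days ago vs limit 60 → not met
7. condition 'serves infants under 12 months' holds; state licensing certificate absent → not met
8. abuse-and-molestation coverage $625,000 < $675,000 → not met
9. children per supervising staff member 17 > 11 → not met
10. condition 'operates past 7 p.m.' does not hold → requirement n/a → met
Not met: 2, 3, 4, 5, 6, 7, 8, 9

2, 3, 4, 5, 6, 7, 8, 9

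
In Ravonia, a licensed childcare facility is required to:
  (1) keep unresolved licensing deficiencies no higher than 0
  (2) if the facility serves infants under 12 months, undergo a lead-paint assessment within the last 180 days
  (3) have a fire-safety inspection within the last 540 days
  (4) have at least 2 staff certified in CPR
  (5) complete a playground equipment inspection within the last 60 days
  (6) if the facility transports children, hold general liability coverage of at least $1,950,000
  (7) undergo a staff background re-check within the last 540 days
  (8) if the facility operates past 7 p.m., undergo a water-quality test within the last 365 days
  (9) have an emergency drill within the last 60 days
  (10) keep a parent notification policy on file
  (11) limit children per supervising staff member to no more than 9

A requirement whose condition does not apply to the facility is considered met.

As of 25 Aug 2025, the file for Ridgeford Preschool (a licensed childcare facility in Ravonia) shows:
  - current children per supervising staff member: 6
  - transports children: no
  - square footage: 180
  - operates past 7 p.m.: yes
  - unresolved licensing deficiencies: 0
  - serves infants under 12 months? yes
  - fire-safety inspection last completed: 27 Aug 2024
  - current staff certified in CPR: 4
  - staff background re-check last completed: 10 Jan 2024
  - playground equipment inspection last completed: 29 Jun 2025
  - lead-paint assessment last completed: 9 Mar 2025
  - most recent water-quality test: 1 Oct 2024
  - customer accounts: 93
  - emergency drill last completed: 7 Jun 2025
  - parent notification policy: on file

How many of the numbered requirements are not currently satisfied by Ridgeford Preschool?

2

1. unresolved licensing deficiencies 0 ≤ 0 → met
2. condition 'serves infants under 12 months' holds; lead-paint assessment 169 days ago vs limit 180 → met
3. fire-safety inspection 363 days ago vs limit 540 → met
4. staff certified in CPR 4 ≥ 2 → met
5. playground equipment inspection 57 days ago vs limit 60 → met
6. condition 'transports children' does not hold → requirement n/a → met
7. staff background re-check 593 days ago vs limit 540 → not met
8. condition 'operates past 7 p.m.' holds; water-quality test 328 days ago vs limit 365 → met
9. emergency drill 79 days ago vs limit 60 → not met
10. parent notification policy present → met
11. children per supervising staff member 6 ≤ 9 → met
Not met: 2 of 11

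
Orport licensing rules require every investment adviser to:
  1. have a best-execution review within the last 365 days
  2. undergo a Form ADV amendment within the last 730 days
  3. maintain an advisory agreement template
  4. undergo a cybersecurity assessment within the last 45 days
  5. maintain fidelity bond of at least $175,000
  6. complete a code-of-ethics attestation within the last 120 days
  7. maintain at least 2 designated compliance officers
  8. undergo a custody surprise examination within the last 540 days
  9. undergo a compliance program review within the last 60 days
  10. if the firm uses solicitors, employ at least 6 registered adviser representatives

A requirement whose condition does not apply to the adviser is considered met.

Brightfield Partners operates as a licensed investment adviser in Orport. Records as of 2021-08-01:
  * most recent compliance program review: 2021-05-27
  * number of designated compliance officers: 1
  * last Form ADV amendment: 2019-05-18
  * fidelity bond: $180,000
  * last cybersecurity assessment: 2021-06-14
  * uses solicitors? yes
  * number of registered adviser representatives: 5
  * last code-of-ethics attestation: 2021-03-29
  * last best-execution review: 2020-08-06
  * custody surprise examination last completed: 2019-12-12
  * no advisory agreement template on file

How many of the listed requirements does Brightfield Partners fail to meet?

8

1. best-execution review 360 days ago vs limit 365 → met
2. Form ADV amendment 806 days ago vs limit 730 → not met
3. advisory agreement template absent → not met
4. cybersecurity assessment 48 days ago vs limit 45 → not met
5. fidelity bond $180,000 ≥ $175,000 → met
6. code-of-ethics attestation 125 days ago vs limit 120 → not met
7. designated compliance officers 1 < 2 → not met
8. custody surprise examination 598 days ago vs limit 540 → not met
9. compliance program review 66 days ago vs limit 60 → not met
10. condition 'uses solicitors' holds; registered adviser representatives 5 < 6 → not met
Not met: 8 of 10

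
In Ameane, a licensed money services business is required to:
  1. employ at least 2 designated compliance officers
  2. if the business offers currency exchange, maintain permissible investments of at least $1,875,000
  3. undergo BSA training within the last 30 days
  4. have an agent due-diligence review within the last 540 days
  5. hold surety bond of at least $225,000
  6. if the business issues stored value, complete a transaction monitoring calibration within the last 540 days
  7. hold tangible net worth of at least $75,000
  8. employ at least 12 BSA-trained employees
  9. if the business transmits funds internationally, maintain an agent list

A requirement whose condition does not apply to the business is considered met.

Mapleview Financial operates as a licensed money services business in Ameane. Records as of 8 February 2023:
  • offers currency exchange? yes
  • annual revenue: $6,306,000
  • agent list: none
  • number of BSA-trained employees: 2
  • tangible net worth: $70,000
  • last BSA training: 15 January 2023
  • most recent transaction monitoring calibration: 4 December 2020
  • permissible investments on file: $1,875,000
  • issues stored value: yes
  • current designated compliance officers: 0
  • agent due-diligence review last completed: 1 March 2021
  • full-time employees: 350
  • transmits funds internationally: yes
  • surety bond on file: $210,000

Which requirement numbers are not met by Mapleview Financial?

1. designated compliance officers 0 < 2 → not met
2. condition 'offers currency exchange' holds; permissible investments $1,875,000 ≥ $1,875,000 → met
3. BSA training 24 days ago vs limit 30 → met
4. agent due-diligence review 709 days ago vs limit 540 → not met
5. surety bond $210,000 < $225,000 → not met
6. condition 'issues stored value' holds; transaction monitoring calibration 796 days ago vs limit 540 → not met
7. tangible net worth $70,000 < $75,000 → not met
8. BSA-trained employees 2 < 12 → not met
9. condition 'transmits funds internationally' holds; agent list absent → not met
Not met: 1, 4, 5, 6, 7, 8, 9

1, 4, 5, 6, 7, 8, 9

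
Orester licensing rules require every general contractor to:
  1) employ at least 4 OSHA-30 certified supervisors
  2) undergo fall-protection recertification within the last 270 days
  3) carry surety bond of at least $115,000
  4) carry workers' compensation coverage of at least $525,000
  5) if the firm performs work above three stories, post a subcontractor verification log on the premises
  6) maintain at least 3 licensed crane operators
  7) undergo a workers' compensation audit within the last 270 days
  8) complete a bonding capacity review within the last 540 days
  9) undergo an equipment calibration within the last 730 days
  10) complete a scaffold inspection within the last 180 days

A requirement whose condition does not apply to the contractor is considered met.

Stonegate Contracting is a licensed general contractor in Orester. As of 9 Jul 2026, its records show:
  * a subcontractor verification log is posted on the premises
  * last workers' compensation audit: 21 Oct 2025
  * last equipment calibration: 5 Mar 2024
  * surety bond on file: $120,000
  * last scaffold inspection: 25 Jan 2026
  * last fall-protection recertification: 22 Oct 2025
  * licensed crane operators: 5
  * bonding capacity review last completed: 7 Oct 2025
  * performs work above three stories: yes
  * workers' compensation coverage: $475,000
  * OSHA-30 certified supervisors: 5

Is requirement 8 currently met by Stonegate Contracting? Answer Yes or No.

Yes

8. bonding capacity review 275 days ago vs limit 540 → met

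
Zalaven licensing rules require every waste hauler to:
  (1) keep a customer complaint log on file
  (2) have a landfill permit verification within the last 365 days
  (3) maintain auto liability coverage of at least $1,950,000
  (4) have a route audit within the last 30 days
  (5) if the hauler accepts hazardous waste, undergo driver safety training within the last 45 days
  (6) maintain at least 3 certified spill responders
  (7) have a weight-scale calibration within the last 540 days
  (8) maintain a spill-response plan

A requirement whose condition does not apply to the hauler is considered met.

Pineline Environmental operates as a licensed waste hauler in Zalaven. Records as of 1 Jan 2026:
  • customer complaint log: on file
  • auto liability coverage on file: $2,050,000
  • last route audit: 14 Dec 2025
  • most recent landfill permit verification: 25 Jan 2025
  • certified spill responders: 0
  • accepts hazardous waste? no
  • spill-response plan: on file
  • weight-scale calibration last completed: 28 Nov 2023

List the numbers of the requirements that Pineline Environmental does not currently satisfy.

1. customer complaint log present → met
2. landfill permit verification 341 days ago vs limit 365 → met
3. auto liability coverage $2,050,000 ≥ $1,950,000 → met
4. route audit 18 days ago vs limit 30 → met
5. condition 'accepts hazardous waste' does not hold → requirement n/a → met
6. certified spill responders 0 < 3 → not met
7. weight-scale calibration 765 days ago vs limit 540 → not met
8. spill-response plan present → met
Not met: 6, 7

6, 7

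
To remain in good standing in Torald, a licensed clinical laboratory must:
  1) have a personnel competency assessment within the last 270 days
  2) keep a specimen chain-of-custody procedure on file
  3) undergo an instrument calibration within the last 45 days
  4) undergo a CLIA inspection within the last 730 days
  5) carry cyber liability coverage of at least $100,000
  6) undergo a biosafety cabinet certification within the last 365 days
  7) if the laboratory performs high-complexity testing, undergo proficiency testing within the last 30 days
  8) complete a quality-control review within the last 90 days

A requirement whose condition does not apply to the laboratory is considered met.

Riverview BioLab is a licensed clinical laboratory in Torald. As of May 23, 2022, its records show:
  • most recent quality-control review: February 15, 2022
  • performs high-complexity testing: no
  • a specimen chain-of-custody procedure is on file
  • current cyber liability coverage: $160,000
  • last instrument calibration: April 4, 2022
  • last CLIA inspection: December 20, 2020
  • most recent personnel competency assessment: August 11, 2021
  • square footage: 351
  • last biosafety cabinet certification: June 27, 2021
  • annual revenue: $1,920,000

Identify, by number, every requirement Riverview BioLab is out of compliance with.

1, 3, 8

1. personnel competency assessment 285 days ago vs limit 270 → not met
2. specimen chain-of-custody procedure present → met
3. instrument calibration 49 days ago vs limit 45 → not met
4. CLIA inspection 519 days ago vs limit 730 → met
5. cyber liability coverage $160,000 ≥ $100,000 → met
6. biosafety cabinet certification 330 days ago vs limit 365 → met
7. condition 'performs high-complexity testing' does not hold → requirement n/a → met
8. quality-control review 97 days ago vs limit 90 → not met
Not met: 1, 3, 8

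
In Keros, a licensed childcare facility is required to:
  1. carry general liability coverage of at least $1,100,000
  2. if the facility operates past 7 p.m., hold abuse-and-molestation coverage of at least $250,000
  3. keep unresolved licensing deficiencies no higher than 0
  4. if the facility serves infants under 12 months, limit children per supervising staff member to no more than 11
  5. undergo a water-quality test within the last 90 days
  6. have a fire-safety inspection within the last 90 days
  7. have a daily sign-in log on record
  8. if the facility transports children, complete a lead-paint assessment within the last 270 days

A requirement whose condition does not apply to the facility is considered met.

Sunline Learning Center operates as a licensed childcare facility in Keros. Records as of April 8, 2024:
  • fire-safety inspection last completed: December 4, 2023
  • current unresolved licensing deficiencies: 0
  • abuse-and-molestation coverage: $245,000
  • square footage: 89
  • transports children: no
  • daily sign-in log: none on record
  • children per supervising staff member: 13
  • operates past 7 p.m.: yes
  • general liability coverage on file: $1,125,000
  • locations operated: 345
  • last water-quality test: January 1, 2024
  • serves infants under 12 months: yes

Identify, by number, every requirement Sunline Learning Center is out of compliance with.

2, 4, 5, 6, 7

1. general liability coverage $1,125,000 ≥ $1,100,000 → met
2. condition 'operates past 7 p.m.' holds; abuse-and-molestation coverage $245,000 < $250,000 → not met
3. unresolved licensing deficiencies 0 ≤ 0 → met
4. condition 'serves infants under 12 months' holds; children per supervising staff member 13 > 11 → not met
5. water-quality test 98 days ago vs limit 90 → not met
6. fire-safety inspection 126 days ago vs limit 90 → not met
7. daily sign-in log absent → not met
8. condition 'transports children' does not hold → requirement n/a → met
Not met: 2, 4, 5, 6, 7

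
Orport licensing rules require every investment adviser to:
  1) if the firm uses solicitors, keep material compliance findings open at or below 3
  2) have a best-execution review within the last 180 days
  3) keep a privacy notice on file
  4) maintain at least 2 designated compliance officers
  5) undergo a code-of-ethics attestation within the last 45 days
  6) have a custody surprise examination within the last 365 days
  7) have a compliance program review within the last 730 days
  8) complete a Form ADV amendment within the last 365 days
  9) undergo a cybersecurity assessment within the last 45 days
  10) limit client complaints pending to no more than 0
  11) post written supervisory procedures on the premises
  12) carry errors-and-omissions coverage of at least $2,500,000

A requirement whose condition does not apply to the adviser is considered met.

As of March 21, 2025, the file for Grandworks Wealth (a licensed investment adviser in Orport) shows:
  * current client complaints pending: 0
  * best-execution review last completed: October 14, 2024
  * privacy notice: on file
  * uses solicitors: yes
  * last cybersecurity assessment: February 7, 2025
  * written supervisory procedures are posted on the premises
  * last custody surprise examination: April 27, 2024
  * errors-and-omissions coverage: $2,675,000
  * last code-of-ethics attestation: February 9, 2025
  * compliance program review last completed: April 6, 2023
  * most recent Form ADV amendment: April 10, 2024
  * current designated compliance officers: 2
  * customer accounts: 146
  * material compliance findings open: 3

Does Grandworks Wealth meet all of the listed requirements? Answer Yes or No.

Yes

1. condition 'uses solicitors' holds; material compliance findings open 3 ≤ 3 → met
2. best-execution review 158 days ago vs limit 180 → met
3. privacy notice present → met
4. designated compliance officers 2 ≥ 2 → met
5. code-of-ethics attestation 40 days ago vs limit 45 → met
6. custody surprise examination 328 days ago vs limit 365 → met
7. compliance program review 715 days ago vs limit 730 → met
8. Form ADV amendment 345 days ago vs limit 365 → met
9. cybersecurity assessment 42 days ago vs limit 45 → met
10. client complaints pending 0 ≤ 0 → met
11. written supervisory procedures present → met
12. errors-and-omissions coverage $2,675,000 ≥ $2,500,000 → met
All met.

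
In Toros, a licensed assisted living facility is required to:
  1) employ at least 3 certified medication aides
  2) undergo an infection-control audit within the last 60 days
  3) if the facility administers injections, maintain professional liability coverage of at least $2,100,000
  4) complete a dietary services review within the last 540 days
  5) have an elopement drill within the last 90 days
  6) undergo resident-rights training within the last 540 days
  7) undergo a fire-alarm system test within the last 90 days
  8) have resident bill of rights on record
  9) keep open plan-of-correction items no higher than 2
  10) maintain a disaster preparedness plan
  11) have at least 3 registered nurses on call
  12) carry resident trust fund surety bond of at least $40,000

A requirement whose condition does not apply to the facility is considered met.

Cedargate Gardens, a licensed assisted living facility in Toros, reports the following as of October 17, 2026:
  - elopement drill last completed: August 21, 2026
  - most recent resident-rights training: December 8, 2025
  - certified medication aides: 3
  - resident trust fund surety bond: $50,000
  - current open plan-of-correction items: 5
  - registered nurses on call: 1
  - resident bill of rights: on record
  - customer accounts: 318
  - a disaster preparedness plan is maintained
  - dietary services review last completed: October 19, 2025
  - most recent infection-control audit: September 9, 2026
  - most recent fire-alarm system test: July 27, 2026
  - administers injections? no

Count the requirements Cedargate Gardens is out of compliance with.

1. certified medication aides 3 ≥ 3 → met
2. infection-control audit 38 days ago vs limit 60 → met
3. condition 'administers injections' does not hold → requirement n/a → met
4. dietary services review 363 days ago vs limit 540 → met
5. elopement drill 57 days ago vs limit 90 → met
6. resident-rights training 313 days ago vs limit 540 → met
7. fire-alarm system test 82 days ago vs limit 90 → met
8. resident bill of rights present → met
9. open plan-of-correction items 5 > 2 → not met
10. disaster preparedness plan present → met
11. registered nurses on call 1 < 3 → not met
12. resident trust fund surety bond $50,000 ≥ $40,000 → met
Not met: 2 of 12

2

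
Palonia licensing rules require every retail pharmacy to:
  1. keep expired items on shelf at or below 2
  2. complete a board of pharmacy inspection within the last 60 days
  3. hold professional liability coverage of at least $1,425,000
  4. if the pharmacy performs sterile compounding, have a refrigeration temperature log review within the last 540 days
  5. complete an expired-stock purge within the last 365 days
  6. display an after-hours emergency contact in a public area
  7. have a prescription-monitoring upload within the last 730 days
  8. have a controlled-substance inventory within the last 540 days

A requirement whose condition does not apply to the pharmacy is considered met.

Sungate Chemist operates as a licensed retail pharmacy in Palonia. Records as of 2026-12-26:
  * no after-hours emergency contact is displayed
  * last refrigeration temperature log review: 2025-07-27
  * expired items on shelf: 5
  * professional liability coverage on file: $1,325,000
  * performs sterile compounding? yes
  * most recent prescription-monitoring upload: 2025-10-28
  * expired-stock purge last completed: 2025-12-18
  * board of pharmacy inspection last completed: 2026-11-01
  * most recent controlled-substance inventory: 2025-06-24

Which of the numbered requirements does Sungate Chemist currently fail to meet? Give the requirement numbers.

1, 3, 5, 6, 8

1. expired items on shelf 5 > 2 → not met
2. board of pharmacy inspection 55 days ago vs limit 60 → met
3. professional liability coverage $1,325,000 < $1,425,000 → not met
4. condition 'performs sterile compounding' holds; refrigeration temperature log review 517 days ago vs limit 540 → met
5. expired-stock purge 373 days ago vs limit 365 → not met
6. after-hours emergency contact absent → not met
7. prescription-monitoring upload 424 days ago vs limit 730 → met
8. controlled-substance inventory 550 days ago vs limit 540 → not met
Not met: 1, 3, 5, 6, 8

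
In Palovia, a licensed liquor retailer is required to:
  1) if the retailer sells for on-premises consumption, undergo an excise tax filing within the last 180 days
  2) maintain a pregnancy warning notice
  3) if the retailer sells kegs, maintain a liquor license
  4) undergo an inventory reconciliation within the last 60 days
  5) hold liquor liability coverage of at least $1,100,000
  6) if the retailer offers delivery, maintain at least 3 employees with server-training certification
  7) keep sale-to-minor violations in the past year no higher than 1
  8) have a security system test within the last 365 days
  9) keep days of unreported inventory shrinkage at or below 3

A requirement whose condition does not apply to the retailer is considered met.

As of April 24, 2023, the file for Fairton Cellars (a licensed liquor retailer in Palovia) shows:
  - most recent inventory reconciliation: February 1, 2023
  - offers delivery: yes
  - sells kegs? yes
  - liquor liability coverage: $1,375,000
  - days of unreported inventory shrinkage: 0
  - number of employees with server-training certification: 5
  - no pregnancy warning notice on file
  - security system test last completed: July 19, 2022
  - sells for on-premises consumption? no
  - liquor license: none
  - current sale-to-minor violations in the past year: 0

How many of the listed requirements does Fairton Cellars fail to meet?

3

1. condition 'sells for on-premises consumption' does not hold → requirement n/a → met
2. pregnancy warning notice absent → not met
3. condition 'sells kegs' holds; liquor license absent → not met
4. inventory reconciliation 82 days ago vs limit 60 → not met
5. liquor liability coverage $1,375,000 ≥ $1,100,000 → met
6. condition 'offers delivery' holds; employees with server-training certification 5 ≥ 3 → met
7. sale-to-minor violations in the past year 0 ≤ 1 → met
8. security system test 279 days ago vs limit 365 → met
9. days of unreported inventory shrinkage 0 ≤ 3 → met
Not met: 3 of 9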